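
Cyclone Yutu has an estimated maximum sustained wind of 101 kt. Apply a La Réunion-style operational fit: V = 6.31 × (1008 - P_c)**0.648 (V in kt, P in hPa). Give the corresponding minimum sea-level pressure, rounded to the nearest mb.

ΔP = (V / 6.31)^(1/0.648) = (101/6.31)^1.543.
101/6.31 = 16.006; 16.006^1.543 ≈ 72.19 mb.
P_c = 1008 − 72.19 = 935.81 ≈ 936 mb.

936 mb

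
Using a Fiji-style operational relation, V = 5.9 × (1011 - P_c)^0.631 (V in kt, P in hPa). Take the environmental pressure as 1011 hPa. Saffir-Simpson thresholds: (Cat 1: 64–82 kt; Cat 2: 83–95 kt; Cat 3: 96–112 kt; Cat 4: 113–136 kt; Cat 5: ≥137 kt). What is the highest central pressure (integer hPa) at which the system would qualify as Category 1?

Category 1 begins at V = 64 kt.
Required ΔP = (64/5.9)^(1/0.631) = 10.847^1.585 ≈ 43.73 hPa.
P_c ≤ 1011 − 43.73 = 967.27, so the highest integer P_c is 967 hPa.

967 hPa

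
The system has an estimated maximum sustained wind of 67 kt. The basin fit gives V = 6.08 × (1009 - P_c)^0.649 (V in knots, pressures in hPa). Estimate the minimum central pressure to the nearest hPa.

969 hPa

ΔP = (V / 6.08)^(1/0.649) = (67/6.08)^1.541.
67/6.08 = 11.020; 11.020^1.541 ≈ 40.35 hPa.
P_c = 1009 − 40.35 = 968.65 ≈ 969 hPa.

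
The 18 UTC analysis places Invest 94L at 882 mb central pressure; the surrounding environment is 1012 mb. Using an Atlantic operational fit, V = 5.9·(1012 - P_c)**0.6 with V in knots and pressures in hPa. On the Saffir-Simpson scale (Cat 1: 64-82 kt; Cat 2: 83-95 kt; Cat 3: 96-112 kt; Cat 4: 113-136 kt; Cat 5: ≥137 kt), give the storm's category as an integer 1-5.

3

ΔP = 1012 − 882 = 130 mb.
V ≈ 5.9 × 130^0.6 = 5.9 × 18.55 ≈ 109 kt.
109 kt falls in the Category 3 band.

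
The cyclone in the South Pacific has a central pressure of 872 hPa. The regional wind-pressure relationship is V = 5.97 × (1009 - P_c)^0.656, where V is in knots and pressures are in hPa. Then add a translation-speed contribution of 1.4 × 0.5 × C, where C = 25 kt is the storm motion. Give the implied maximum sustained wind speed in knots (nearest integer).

ΔP = 1009 − 872 = 137 hPa.
137^0.656 ≈ 25.217.
V ≈ 5.97 × 25.217 ≈ 150.5 kt.
Translation term: 1.4 × 0.5 × 25 = 17.5 kt.
Corrected V ≈ 168 kt → 168 kt.

168 kt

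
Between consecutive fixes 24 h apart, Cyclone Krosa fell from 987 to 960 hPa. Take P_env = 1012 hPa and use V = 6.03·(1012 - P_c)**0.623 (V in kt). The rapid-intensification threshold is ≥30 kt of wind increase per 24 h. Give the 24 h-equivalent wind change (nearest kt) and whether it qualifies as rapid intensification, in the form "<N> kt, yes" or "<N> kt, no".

V₁: ΔP = 25, V ≈ 6.03 × 25^0.623 ≈ 44.80 kt.
V₂: ΔP = 52, V ≈ 6.03 × 52^0.623 ≈ 70.69 kt.
ΔV over 24 h = 25.89 kt → 24 h equivalent = 25.89 × 24/24 ≈ 25.89 kt.
26 kt < 30 kt ⇒ not rapid intensification.

26 kt, no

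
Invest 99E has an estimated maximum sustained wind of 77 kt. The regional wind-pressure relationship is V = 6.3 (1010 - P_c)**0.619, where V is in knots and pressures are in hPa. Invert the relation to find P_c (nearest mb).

ΔP = (V / 6.3)^(1/0.619) = (77/6.3)^1.616.
77/6.3 = 12.222; 12.222^1.616 ≈ 57.06 mb.
P_c = 1010 − 57.06 = 952.94 ≈ 953 mb.

953 mb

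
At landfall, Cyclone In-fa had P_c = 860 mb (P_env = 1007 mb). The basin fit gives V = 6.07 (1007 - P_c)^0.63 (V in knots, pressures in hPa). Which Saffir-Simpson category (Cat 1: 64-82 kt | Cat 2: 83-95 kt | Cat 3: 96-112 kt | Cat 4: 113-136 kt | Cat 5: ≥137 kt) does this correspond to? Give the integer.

ΔP = 1007 − 860 = 147 mb.
V ≈ 6.07 × 147^0.63 = 6.07 × 23.20 ≈ 141 kt.
141 kt falls in the Category 5 band.

5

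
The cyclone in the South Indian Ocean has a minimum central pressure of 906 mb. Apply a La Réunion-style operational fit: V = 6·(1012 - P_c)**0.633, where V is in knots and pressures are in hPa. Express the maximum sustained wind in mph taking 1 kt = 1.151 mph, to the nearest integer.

132 mph

ΔP = 1012 − 906 = 106 mb.
V ≈ 6 × 106^0.633 = 6 × 19.143 ≈ 114.860 kt.
114.860 × 1.151 ≈ 132.20 mph → 132 mph.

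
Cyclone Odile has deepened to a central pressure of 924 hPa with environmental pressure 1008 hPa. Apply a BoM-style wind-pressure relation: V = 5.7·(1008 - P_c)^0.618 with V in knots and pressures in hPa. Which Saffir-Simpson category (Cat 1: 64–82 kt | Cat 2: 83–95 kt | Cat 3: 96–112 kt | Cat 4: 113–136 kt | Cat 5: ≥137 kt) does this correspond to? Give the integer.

ΔP = 1008 − 924 = 84 hPa.
V ≈ 5.7 × 84^0.618 = 5.7 × 15.46 ≈ 88 kt.
88 kt falls in the Category 2 band.

2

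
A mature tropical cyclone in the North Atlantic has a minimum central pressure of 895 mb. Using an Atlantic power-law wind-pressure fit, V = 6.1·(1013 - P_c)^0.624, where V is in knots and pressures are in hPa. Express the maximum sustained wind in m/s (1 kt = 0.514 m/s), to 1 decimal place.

ΔP = 1013 − 895 = 118 mb.
V ≈ 6.1 × 118^0.624 = 6.1 × 19.627 ≈ 119.725 kt.
119.725 × 0.514 ≈ 61.54 m/s → 61.5 m/s.

61.5 m/s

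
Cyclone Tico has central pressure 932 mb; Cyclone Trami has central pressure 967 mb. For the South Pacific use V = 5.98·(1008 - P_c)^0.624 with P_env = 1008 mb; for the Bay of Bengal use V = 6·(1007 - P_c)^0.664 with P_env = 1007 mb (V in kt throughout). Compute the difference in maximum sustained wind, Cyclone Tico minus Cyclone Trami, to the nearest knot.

20 kt

Cyclone Tico: ΔP = 76; V ≈ 5.98 × 76^0.624 ≈ 89.19 kt.
Cyclone Trami: ΔP = 40; V ≈ 6 × 40^0.664 ≈ 69.49 kt.
Difference ≈ 89.19 − 69.49 = 19.70 → 20 kt.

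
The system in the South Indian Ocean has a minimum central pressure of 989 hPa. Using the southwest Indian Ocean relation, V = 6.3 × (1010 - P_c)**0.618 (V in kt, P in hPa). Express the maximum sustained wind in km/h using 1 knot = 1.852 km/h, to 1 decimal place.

76.6 km/h

ΔP = 1010 − 989 = 21 hPa.
V ≈ 6.3 × 21^0.618 = 6.3 × 6.563 ≈ 41.350 kt.
41.350 × 1.852 ≈ 76.58 km/h → 76.6 km/h.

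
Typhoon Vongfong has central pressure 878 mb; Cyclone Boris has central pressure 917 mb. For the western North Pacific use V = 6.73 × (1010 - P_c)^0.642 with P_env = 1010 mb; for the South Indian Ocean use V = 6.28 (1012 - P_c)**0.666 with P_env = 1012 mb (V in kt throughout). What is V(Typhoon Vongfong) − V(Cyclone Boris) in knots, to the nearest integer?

24 kt

Typhoon Vongfong: ΔP = 132; V ≈ 6.73 × 132^0.642 ≈ 154.68 kt.
Cyclone Boris: ΔP = 95; V ≈ 6.28 × 95^0.666 ≈ 130.35 kt.
Difference ≈ 154.68 − 130.35 = 24.33 → 24 kt.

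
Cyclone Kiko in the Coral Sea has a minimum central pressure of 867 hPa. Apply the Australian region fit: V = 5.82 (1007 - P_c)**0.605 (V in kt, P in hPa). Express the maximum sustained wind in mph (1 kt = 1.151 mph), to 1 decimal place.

133.2 mph

ΔP = 1007 − 867 = 140 hPa.
V ≈ 5.82 × 140^0.605 = 5.82 × 19.880 ≈ 115.699 kt.
115.699 × 1.151 ≈ 133.17 mph → 133.2 mph.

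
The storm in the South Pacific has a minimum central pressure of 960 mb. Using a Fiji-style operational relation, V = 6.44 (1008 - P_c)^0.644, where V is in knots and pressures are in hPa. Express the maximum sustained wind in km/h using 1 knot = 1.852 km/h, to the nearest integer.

144 km/h

ΔP = 1008 − 960 = 48 mb.
V ≈ 6.44 × 48^0.644 = 6.44 × 12.098 ≈ 77.912 kt.
77.912 × 1.852 ≈ 144.29 km/h → 144 km/h.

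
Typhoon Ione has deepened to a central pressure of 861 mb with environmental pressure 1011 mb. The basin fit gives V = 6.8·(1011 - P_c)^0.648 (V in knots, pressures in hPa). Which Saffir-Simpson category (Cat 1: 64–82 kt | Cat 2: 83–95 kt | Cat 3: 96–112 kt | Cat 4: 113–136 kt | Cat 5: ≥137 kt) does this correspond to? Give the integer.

5

ΔP = 1011 − 861 = 150 mb.
V ≈ 6.8 × 150^0.648 = 6.8 × 25.71 ≈ 175 kt.
175 kt falls in the Category 5 band.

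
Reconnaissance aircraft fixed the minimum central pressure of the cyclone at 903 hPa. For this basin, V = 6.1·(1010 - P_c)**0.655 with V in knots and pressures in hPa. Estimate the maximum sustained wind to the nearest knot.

130 kt

ΔP = 1010 − 903 = 107 hPa.
107^0.655 ≈ 21.343.
V ≈ 6.1 × 21.343 ≈ 130.2 kt.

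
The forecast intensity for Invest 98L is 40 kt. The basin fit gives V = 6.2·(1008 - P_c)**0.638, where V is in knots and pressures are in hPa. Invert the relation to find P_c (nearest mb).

989 mb

ΔP = (V / 6.2)^(1/0.638) = (40/6.2)^1.567.
40/6.2 = 6.452; 6.452^1.567 ≈ 18.58 mb.
P_c = 1008 − 18.58 = 989.42 ≈ 989 mb.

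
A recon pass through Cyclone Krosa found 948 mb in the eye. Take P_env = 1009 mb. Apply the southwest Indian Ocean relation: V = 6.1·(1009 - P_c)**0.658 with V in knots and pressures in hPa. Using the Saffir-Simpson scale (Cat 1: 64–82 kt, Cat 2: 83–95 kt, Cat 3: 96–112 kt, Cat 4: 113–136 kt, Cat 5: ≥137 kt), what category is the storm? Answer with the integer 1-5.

ΔP = 1009 − 948 = 61 mb.
V ≈ 6.1 × 61^0.658 = 6.1 × 14.95 ≈ 91 kt.
91 kt falls in the Category 2 band.

2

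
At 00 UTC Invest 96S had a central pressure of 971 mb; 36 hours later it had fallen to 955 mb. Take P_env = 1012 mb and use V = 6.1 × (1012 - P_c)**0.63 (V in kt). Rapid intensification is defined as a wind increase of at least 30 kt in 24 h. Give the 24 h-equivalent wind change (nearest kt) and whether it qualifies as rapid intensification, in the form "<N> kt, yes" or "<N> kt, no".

10 kt, no

V₁: ΔP = 41, V ≈ 6.1 × 41^0.63 ≈ 63.30 kt.
V₂: ΔP = 57, V ≈ 6.1 × 57^0.63 ≈ 77.90 kt.
ΔV over 36 h = 14.60 kt → 24 h equivalent = 14.60 × 24/36 ≈ 9.73 kt.
10 kt < 30 kt ⇒ not rapid intensification.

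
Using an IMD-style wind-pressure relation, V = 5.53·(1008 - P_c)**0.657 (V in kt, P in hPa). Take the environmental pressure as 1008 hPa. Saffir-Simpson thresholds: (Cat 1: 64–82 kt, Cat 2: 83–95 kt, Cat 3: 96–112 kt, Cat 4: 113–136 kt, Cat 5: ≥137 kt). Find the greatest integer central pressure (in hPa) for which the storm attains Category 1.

Category 1 begins at V = 64 kt.
Required ΔP = (64/5.53)^(1/0.657) = 11.573^1.522 ≈ 41.56 hPa.
P_c ≤ 1008 − 41.56 = 966.44, so the highest integer P_c is 966 hPa.

966 hPa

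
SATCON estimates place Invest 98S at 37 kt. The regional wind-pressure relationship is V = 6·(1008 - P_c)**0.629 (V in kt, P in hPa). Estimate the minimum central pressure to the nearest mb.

990 mb

ΔP = (V / 6)^(1/0.629) = (37/6)^1.590.
37/6 = 6.167; 6.167^1.590 ≈ 18.03 mb.
P_c = 1008 − 18.03 = 989.97 ≈ 990 mb.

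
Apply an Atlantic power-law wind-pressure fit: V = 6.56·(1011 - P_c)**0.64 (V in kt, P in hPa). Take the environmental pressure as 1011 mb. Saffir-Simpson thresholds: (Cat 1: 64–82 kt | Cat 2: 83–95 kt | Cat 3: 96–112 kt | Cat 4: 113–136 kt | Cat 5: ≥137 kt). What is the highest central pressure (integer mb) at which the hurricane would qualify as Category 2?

958 mb

Category 2 begins at V = 83 kt.
Required ΔP = (83/6.56)^(1/0.64) = 12.652^1.562 ≈ 52.74 mb.
P_c ≤ 1011 − 52.74 = 958.26, so the highest integer P_c is 958 mb.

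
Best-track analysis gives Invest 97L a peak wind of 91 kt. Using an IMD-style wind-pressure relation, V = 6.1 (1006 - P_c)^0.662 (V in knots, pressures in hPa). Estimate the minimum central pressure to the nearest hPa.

947 hPa

ΔP = (V / 6.1)^(1/0.662) = (91/6.1)^1.511.
91/6.1 = 14.918; 14.918^1.511 ≈ 59.29 hPa.
P_c = 1006 − 59.29 = 946.71 ≈ 947 hPa.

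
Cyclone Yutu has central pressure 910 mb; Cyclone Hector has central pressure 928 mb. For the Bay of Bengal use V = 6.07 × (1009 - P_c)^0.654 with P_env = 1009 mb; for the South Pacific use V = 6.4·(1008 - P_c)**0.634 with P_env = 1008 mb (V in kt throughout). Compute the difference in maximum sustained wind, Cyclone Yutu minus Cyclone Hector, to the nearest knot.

20 kt

Cyclone Yutu: ΔP = 99; V ≈ 6.07 × 99^0.654 ≈ 122.56 kt.
Cyclone Hector: ΔP = 80; V ≈ 6.4 × 80^0.634 ≈ 102.98 kt.
Difference ≈ 122.56 − 102.98 = 19.58 → 20 kt.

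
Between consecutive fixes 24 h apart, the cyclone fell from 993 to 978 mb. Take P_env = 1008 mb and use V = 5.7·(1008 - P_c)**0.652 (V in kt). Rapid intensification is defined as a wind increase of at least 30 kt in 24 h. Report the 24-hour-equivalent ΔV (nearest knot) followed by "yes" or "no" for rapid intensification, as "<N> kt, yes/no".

19 kt, no

V₁: ΔP = 15, V ≈ 5.7 × 15^0.652 ≈ 33.32 kt.
V₂: ΔP = 30, V ≈ 5.7 × 30^0.652 ≈ 52.35 kt.
ΔV over 24 h = 19.03 kt → 24 h equivalent = 19.03 × 24/24 ≈ 19.03 kt.
19 kt < 30 kt ⇒ not rapid intensification.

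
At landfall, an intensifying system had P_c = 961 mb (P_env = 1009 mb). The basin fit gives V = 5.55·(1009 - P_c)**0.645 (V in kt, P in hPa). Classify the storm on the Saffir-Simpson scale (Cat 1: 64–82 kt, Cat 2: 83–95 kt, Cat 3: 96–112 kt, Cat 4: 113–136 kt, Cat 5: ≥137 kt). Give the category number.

ΔP = 1009 − 961 = 48 mb.
V ≈ 5.55 × 48^0.645 = 5.55 × 12.15 ≈ 67 kt.
67 kt falls in the Category 1 band.

1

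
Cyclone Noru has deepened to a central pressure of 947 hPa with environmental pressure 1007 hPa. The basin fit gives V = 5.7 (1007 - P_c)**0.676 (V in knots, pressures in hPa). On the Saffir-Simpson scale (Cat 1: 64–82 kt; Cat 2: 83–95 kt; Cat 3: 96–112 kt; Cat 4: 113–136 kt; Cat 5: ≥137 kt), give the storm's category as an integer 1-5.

2

ΔP = 1007 − 947 = 60 hPa.
V ≈ 5.7 × 60^0.676 = 5.7 × 15.92 ≈ 91 kt.
91 kt falls in the Category 2 band.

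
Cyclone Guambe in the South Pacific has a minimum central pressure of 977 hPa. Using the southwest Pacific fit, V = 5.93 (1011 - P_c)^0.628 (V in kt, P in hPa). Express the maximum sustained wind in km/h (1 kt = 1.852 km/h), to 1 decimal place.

100.6 km/h

ΔP = 1011 − 977 = 34 hPa.
V ≈ 5.93 × 34^0.628 = 5.93 × 9.157 ≈ 54.303 kt.
54.303 × 1.852 ≈ 100.57 km/h → 100.6 km/h.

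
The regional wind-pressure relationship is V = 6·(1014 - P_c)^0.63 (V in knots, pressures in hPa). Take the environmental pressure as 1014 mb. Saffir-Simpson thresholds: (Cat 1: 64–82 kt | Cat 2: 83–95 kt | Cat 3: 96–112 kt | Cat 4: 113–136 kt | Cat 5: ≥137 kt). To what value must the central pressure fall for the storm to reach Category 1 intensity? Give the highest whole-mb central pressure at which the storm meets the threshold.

971 mb

Category 1 begins at V = 64 kt.
Required ΔP = (64/6)^(1/0.63) = 10.667^1.587 ≈ 42.83 mb.
P_c ≤ 1014 − 42.83 = 971.17, so the highest integer P_c is 971 mb.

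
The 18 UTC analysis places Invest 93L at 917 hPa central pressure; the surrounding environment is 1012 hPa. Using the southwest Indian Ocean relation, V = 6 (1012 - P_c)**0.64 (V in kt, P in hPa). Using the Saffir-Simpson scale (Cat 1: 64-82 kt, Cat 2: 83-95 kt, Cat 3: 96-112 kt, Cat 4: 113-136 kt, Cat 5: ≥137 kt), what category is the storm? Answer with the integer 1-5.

ΔP = 1012 − 917 = 95 hPa.
V ≈ 6 × 95^0.64 = 6 × 18.44 ≈ 111 kt.
111 kt falls in the Category 3 band.

3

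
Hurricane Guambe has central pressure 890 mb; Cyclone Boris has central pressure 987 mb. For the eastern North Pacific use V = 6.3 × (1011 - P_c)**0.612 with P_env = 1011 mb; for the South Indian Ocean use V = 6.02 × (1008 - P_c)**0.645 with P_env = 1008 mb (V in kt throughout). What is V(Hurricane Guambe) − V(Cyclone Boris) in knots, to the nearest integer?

76 kt

Hurricane Guambe: ΔP = 121; V ≈ 6.3 × 121^0.612 ≈ 118.58 kt.
Cyclone Boris: ΔP = 21; V ≈ 6.02 × 21^0.645 ≈ 42.90 kt.
Difference ≈ 118.58 − 42.90 = 75.68 → 76 kt.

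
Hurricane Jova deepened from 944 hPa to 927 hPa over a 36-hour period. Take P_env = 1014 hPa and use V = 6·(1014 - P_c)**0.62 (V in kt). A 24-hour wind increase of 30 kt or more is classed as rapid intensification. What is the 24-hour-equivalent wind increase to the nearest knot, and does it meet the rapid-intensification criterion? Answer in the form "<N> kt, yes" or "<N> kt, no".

8 kt, no

V₁: ΔP = 70, V ≈ 6 × 70^0.62 ≈ 83.58 kt.
V₂: ΔP = 87, V ≈ 6 × 87^0.62 ≈ 95.64 kt.
ΔV over 36 h = 12.06 kt → 24 h equivalent = 12.06 × 24/36 ≈ 8.04 kt.
8 kt < 30 kt ⇒ not rapid intensification.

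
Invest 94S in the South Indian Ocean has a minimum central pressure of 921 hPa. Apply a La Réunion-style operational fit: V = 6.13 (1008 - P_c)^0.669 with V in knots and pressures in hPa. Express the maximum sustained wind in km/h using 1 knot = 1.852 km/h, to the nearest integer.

225 km/h

ΔP = 1008 − 921 = 87 hPa.
V ≈ 6.13 × 87^0.669 = 6.13 × 19.840 ≈ 121.618 kt.
121.618 × 1.852 ≈ 225.24 km/h → 225 km/h.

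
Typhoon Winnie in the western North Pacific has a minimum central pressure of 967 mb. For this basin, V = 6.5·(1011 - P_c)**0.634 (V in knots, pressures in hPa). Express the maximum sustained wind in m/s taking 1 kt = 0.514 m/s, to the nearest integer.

37 m/s

ΔP = 1011 − 967 = 44 mb.
V ≈ 6.5 × 44^0.634 = 6.5 × 11.014 ≈ 71.592 kt.
71.592 × 0.514 ≈ 36.80 m/s → 37 m/s.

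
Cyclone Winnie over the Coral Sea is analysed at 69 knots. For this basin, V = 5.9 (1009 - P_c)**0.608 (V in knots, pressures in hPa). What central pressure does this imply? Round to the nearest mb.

ΔP = (V / 5.9)^(1/0.608) = (69/5.9)^1.645.
69/5.9 = 11.695; 11.695^1.645 ≈ 57.09 mb.
P_c = 1009 − 57.09 = 951.91 ≈ 952 mb.

952 mb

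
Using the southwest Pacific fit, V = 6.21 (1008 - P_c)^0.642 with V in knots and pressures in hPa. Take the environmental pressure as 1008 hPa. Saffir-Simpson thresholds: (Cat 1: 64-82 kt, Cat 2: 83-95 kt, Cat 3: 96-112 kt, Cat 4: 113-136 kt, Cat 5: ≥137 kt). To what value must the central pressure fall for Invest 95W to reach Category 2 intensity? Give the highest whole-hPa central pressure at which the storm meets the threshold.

951 hPa

Category 2 begins at V = 83 kt.
Required ΔP = (83/6.21)^(1/0.642) = 13.366^1.558 ≈ 56.74 hPa.
P_c ≤ 1008 − 56.74 = 951.26, so the highest integer P_c is 951 hPa.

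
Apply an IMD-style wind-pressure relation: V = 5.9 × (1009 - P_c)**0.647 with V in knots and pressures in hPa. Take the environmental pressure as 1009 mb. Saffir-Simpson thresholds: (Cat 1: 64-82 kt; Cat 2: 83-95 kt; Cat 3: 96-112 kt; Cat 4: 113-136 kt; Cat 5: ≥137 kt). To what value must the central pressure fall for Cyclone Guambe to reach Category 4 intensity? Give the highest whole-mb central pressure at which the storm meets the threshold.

913 mb

Category 4 begins at V = 113 kt.
Required ΔP = (113/5.9)^(1/0.647) = 19.153^1.546 ≈ 95.90 mb.
P_c ≤ 1009 − 95.90 = 913.10, so the highest integer P_c is 913 mb.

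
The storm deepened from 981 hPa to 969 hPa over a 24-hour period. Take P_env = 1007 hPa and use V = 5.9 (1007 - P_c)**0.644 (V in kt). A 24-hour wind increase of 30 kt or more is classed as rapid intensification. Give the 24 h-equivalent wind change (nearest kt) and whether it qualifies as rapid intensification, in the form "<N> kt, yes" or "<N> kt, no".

13 kt, no

V₁: ΔP = 26, V ≈ 5.9 × 26^0.644 ≈ 48.09 kt.
V₂: ΔP = 38, V ≈ 5.9 × 38^0.644 ≈ 61.41 kt.
ΔV over 24 h = 13.32 kt → 24 h equivalent = 13.32 × 24/24 ≈ 13.32 kt.
13 kt < 30 kt ⇒ not rapid intensification.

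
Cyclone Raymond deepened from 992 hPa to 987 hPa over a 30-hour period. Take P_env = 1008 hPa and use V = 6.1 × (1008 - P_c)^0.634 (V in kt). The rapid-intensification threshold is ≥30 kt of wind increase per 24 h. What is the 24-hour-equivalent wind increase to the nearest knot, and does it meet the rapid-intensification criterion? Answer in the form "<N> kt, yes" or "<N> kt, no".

V₁: ΔP = 16, V ≈ 6.1 × 16^0.634 ≈ 35.38 kt.
V₂: ΔP = 21, V ≈ 6.1 × 21^0.634 ≈ 42.04 kt.
ΔV over 30 h = 6.66 kt → 24 h equivalent = 6.66 × 24/30 ≈ 5.33 kt.
5 kt < 30 kt ⇒ not rapid intensification.

5 kt, no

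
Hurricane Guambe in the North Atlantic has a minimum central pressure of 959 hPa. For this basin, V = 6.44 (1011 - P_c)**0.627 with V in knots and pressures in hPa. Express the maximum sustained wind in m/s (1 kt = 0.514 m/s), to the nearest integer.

ΔP = 1011 − 959 = 52 hPa.
V ≈ 6.44 × 52^0.627 = 6.44 × 11.911 ≈ 76.704 kt.
76.704 × 0.514 ≈ 39.43 m/s → 39 m/s.

39 m/s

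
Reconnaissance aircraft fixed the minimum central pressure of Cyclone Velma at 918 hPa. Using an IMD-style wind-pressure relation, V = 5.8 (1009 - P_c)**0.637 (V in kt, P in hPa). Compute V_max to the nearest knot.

ΔP = 1009 − 918 = 91 hPa.
91^0.637 ≈ 17.697.
V ≈ 5.8 × 17.697 ≈ 102.6 kt.

103 kt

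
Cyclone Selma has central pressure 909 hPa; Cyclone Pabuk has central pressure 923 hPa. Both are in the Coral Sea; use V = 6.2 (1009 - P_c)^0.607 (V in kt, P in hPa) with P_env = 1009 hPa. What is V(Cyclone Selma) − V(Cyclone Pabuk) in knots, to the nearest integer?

9 kt

Cyclone Selma: ΔP = 100; V ≈ 6.2 × 100^0.607 ≈ 101.48 kt.
Cyclone Pabuk: ΔP = 86; V ≈ 6.2 × 86^0.607 ≈ 92.60 kt.
Difference ≈ 101.48 − 92.60 = 8.88 → 9 kt.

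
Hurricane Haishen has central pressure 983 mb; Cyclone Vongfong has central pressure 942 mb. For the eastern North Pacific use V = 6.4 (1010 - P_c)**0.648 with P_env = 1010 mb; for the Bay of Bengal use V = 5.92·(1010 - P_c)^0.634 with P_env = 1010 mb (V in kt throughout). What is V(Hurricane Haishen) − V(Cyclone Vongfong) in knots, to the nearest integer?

Hurricane Haishen: ΔP = 27; V ≈ 6.4 × 27^0.648 ≈ 54.16 kt.
Cyclone Vongfong: ΔP = 68; V ≈ 5.92 × 68^0.634 ≈ 85.93 kt.
Difference ≈ 54.16 − 85.93 = -31.77 → -32 kt.

-32 kt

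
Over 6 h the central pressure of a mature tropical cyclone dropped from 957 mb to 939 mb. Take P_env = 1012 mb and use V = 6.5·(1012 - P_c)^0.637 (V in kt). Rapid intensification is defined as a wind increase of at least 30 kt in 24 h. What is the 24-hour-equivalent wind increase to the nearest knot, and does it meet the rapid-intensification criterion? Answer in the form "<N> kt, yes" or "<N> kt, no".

66 kt, yes

V₁: ΔP = 55, V ≈ 6.5 × 55^0.637 ≈ 83.47 kt.
V₂: ΔP = 73, V ≈ 6.5 × 73^0.637 ≈ 99.97 kt.
ΔV over 6 h = 16.50 kt → 24 h equivalent = 16.50 × 24/6 ≈ 66.00 kt.
66 kt ≥ 30 kt ⇒ rapid intensification.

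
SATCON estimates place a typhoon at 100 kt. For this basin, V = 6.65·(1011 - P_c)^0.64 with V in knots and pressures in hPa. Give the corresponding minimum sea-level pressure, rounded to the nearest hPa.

942 hPa

ΔP = (V / 6.65)^(1/0.64) = (100/6.65)^1.562.
100/6.65 = 15.038; 15.038^1.562 ≈ 69.08 hPa.
P_c = 1011 − 69.08 = 941.92 ≈ 942 hPa.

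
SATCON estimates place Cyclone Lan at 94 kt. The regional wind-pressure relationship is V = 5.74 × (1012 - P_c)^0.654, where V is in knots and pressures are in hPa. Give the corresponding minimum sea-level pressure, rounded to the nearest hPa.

940 hPa

ΔP = (V / 5.74)^(1/0.654) = (94/5.74)^1.529.
94/5.74 = 16.376; 16.376^1.529 ≈ 71.88 hPa.
P_c = 1012 − 71.88 = 940.12 ≈ 940 hPa.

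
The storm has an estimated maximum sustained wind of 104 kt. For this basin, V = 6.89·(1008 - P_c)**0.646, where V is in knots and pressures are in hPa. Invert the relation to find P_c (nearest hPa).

941 hPa

ΔP = (V / 6.89)^(1/0.646) = (104/6.89)^1.548.
104/6.89 = 15.094; 15.094^1.548 ≈ 66.80 hPa.
P_c = 1008 − 66.80 = 941.20 ≈ 941 hPa.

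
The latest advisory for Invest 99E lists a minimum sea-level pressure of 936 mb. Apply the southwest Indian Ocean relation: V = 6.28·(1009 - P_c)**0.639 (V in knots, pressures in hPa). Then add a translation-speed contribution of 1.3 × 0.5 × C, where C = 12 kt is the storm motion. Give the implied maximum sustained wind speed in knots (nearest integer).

105 kt

ΔP = 1009 − 936 = 73 mb.
73^0.639 ≈ 15.512.
V ≈ 6.28 × 15.512 ≈ 97.4 kt.
Translation term: 1.3 × 0.5 × 12 = 7.8 kt.
Corrected V ≈ 105.2 kt → 105 kt.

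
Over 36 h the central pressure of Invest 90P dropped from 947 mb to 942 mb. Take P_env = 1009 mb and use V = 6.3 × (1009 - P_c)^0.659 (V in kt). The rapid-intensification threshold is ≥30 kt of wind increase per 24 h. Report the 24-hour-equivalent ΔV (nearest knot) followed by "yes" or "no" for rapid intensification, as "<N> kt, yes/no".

V₁: ΔP = 62, V ≈ 6.3 × 62^0.659 ≈ 95.62 kt.
V₂: ΔP = 67, V ≈ 6.3 × 67^0.659 ≈ 100.63 kt.
ΔV over 36 h = 5.01 kt → 24 h equivalent = 5.01 × 24/36 ≈ 3.34 kt.
3 kt < 30 kt ⇒ not rapid intensification.

3 kt, no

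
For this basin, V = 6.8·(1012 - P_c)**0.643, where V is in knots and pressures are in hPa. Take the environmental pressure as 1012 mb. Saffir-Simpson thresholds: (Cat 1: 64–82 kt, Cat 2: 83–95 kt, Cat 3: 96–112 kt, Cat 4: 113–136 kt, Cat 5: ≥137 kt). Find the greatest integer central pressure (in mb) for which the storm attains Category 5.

905 mb

Category 5 begins at V = 137 kt.
Required ΔP = (137/6.8)^(1/0.643) = 20.147^1.555 ≈ 106.74 mb.
P_c ≤ 1012 − 106.74 = 905.26, so the highest integer P_c is 905 mb.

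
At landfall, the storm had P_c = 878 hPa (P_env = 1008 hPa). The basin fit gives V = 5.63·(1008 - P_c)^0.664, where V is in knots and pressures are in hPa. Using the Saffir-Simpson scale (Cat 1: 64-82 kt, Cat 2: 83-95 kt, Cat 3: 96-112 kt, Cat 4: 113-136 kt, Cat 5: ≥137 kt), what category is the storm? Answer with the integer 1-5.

5

ΔP = 1008 − 878 = 130 hPa.
V ≈ 5.63 × 130^0.664 = 5.63 × 25.33 ≈ 143 kt.
143 kt falls in the Category 5 band.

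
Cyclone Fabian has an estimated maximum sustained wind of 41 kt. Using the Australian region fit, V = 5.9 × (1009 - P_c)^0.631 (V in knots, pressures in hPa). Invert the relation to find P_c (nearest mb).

ΔP = (V / 5.9)^(1/0.631) = (41/5.9)^1.585.
41/5.9 = 6.949; 6.949^1.585 ≈ 21.59 mb.
P_c = 1009 − 21.59 = 987.41 ≈ 987 mb.

987 mb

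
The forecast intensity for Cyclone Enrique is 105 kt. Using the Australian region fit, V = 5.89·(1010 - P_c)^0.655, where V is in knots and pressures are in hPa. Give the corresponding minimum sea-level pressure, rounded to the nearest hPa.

ΔP = (V / 5.89)^(1/0.655) = (105/5.89)^1.527.
105/5.89 = 17.827; 17.827^1.527 ≈ 81.29 hPa.
P_c = 1010 − 81.29 = 928.71 ≈ 929 hPa.

929 hPa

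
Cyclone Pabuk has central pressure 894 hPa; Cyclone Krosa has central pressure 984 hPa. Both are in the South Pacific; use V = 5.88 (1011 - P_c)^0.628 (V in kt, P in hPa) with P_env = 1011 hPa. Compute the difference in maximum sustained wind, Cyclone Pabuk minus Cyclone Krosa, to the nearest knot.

Cyclone Pabuk: ΔP = 117; V ≈ 5.88 × 117^0.628 ≈ 117.00 kt.
Cyclone Krosa: ΔP = 27; V ≈ 5.88 × 27^0.628 ≈ 46.59 kt.
Difference ≈ 117.00 − 46.59 = 70.41 → 70 kt.

70 kt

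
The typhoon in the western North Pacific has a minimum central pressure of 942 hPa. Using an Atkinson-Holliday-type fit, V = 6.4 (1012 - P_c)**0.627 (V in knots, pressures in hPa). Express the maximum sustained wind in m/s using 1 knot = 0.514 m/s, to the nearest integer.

ΔP = 1012 − 942 = 70 hPa.
V ≈ 6.4 × 70^0.627 = 6.4 × 14.351 ≈ 91.845 kt.
91.845 × 0.514 ≈ 47.21 m/s → 47 m/s.

47 m/s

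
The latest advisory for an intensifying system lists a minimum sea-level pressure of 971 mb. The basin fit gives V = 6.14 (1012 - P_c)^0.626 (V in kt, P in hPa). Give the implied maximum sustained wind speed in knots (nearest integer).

ΔP = 1012 − 971 = 41 mb.
41^0.626 ≈ 10.224.
V ≈ 6.14 × 10.224 ≈ 62.8 kt.

63 kt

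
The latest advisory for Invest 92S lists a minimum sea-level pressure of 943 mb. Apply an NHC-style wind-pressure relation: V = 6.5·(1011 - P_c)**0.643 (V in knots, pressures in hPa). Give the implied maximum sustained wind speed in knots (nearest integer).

98 kt

ΔP = 1011 − 943 = 68 mb.
68^0.643 ≈ 15.077.
V ≈ 6.5 × 15.077 ≈ 98.0 kt.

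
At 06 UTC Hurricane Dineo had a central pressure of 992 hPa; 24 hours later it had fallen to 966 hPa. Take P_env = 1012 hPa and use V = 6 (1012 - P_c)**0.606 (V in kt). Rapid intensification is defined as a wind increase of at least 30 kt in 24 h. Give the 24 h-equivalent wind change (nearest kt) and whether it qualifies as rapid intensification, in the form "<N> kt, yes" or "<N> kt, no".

24 kt, no

V₁: ΔP = 20, V ≈ 6 × 20^0.606 ≈ 36.86 kt.
V₂: ΔP = 46, V ≈ 6 × 46^0.606 ≈ 61.06 kt.
ΔV over 24 h = 24.20 kt → 24 h equivalent = 24.20 × 24/24 ≈ 24.20 kt.
24 kt < 30 kt ⇒ not rapid intensification.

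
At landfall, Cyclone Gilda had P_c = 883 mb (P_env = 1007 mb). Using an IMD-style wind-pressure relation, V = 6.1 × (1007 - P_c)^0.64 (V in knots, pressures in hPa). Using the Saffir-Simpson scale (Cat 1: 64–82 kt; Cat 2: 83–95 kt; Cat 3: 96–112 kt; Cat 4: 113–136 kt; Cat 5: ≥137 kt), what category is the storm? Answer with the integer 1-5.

4

ΔP = 1007 − 883 = 124 mb.
V ≈ 6.1 × 124^0.64 = 6.1 × 21.87 ≈ 133 kt.
133 kt falls in the Category 4 band.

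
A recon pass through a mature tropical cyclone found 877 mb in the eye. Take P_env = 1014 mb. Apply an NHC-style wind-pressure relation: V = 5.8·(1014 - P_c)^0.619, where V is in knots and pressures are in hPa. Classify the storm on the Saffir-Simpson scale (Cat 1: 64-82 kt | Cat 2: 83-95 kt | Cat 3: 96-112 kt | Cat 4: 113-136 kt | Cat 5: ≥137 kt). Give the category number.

4

ΔP = 1014 − 877 = 137 mb.
V ≈ 5.8 × 137^0.619 = 5.8 × 21.02 ≈ 122 kt.
122 kt falls in the Category 4 band.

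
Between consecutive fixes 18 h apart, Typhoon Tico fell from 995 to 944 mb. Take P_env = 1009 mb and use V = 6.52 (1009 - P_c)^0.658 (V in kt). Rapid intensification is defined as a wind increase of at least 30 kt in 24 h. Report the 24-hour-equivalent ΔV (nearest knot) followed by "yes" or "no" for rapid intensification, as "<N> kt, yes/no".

V₁: ΔP = 14, V ≈ 6.52 × 14^0.658 ≈ 37.02 kt.
V₂: ΔP = 65, V ≈ 6.52 × 65^0.658 ≈ 101.66 kt.
ΔV over 18 h = 64.64 kt → 24 h equivalent = 64.64 × 24/18 ≈ 86.19 kt.
86 kt ≥ 30 kt ⇒ rapid intensification.

86 kt, yes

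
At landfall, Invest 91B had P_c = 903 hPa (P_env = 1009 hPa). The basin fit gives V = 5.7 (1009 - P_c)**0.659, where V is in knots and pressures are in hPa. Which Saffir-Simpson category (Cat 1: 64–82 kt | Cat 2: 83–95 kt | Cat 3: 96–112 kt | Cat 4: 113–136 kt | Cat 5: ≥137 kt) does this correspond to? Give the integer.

ΔP = 1009 − 903 = 106 hPa.
V ≈ 5.7 × 106^0.659 = 5.7 × 21.61 ≈ 123 kt.
123 kt falls in the Category 4 band.

4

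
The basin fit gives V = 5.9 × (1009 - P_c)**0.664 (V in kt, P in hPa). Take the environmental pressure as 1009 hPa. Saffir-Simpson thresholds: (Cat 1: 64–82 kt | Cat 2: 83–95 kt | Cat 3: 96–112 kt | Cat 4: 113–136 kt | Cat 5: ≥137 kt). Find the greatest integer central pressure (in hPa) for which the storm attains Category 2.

Category 2 begins at V = 83 kt.
Required ΔP = (83/5.9)^(1/0.664) = 14.068^1.506 ≈ 53.61 hPa.
P_c ≤ 1009 − 53.61 = 955.39, so the highest integer P_c is 955 hPa.

955 hPa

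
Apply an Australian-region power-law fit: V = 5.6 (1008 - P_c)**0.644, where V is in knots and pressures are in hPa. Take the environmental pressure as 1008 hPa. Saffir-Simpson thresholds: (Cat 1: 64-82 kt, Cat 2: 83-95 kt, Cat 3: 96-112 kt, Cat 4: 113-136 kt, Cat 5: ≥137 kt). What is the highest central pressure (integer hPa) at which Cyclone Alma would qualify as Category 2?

942 hPa

Category 2 begins at V = 83 kt.
Required ΔP = (83/5.6)^(1/0.644) = 14.821^1.553 ≈ 65.79 hPa.
P_c ≤ 1008 − 65.79 = 942.21, so the highest integer P_c is 942 hPa.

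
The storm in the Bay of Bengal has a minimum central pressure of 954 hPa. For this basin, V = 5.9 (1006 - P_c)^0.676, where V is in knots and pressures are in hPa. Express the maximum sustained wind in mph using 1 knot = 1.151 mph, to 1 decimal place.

ΔP = 1006 − 954 = 52 hPa.
V ≈ 5.9 × 52^0.676 = 5.9 × 14.455 ≈ 85.285 kt.
85.285 × 1.151 ≈ 98.16 mph → 98.2 mph.

98.2 mph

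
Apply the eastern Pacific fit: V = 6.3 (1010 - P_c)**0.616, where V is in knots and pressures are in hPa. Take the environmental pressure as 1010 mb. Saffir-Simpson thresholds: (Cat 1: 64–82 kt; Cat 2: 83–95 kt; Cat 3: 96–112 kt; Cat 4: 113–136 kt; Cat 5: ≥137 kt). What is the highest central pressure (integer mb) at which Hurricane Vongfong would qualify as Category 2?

944 mb

Category 2 begins at V = 83 kt.
Required ΔP = (83/6.3)^(1/0.616) = 13.175^1.623 ≈ 65.73 mb.
P_c ≤ 1010 − 65.73 = 944.27, so the highest integer P_c is 944 mb.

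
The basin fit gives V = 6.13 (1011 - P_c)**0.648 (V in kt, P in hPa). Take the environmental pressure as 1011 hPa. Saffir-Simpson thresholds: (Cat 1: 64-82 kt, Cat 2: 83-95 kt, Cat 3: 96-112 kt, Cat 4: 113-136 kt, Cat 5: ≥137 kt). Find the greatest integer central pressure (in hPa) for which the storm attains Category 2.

Category 2 begins at V = 83 kt.
Required ΔP = (83/6.13)^(1/0.648) = 13.540^1.543 ≈ 55.76 hPa.
P_c ≤ 1011 − 55.76 = 955.24, so the highest integer P_c is 955 hPa.

955 hPa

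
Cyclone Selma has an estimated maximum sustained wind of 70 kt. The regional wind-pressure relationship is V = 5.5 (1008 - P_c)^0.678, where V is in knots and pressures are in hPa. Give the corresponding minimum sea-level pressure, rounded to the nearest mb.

965 mb

ΔP = (V / 5.5)^(1/0.678) = (70/5.5)^1.475.
70/5.5 = 12.727; 12.727^1.475 ≈ 42.60 mb.
P_c = 1008 − 42.60 = 965.40 ≈ 965 mb.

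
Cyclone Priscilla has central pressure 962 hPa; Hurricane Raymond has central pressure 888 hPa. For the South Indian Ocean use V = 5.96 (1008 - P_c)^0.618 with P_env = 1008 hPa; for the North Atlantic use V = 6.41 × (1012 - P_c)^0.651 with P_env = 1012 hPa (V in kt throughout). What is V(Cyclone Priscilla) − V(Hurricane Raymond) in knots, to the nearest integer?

Cyclone Priscilla: ΔP = 46; V ≈ 5.96 × 46^0.618 ≈ 63.51 kt.
Hurricane Raymond: ΔP = 124; V ≈ 6.41 × 124^0.651 ≈ 147.80 kt.
Difference ≈ 63.51 − 147.80 = -84.29 → -84 kt.

-84 kt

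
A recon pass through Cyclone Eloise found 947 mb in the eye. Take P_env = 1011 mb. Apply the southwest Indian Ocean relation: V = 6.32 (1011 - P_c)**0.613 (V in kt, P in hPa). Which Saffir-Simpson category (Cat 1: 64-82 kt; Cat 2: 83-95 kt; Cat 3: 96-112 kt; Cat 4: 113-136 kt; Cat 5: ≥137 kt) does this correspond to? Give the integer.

1

ΔP = 1011 − 947 = 64 mb.
V ≈ 6.32 × 64^0.613 = 6.32 × 12.80 ≈ 81 kt.
81 kt falls in the Category 1 band.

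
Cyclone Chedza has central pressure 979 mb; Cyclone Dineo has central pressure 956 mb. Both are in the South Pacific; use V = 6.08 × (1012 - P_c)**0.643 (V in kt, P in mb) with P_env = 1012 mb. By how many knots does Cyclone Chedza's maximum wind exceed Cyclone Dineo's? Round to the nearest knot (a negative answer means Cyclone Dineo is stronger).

Cyclone Chedza: ΔP = 33; V ≈ 6.08 × 33^0.643 ≈ 57.58 kt.
Cyclone Dineo: ΔP = 56; V ≈ 6.08 × 56^0.643 ≈ 80.91 kt.
Difference ≈ 57.58 − 80.91 = -23.33 → -23 kt.

-23 kt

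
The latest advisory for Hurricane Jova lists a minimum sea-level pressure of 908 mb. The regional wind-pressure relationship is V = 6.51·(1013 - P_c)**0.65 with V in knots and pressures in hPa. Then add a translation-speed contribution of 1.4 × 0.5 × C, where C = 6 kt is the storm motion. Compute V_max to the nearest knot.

138 kt

ΔP = 1013 − 908 = 105 mb.
105^0.65 ≈ 20.596.
V ≈ 6.51 × 20.596 ≈ 134.1 kt.
Translation term: 1.4 × 0.5 × 6 = 4.2 kt.
Corrected V ≈ 138.3 kt → 138 kt.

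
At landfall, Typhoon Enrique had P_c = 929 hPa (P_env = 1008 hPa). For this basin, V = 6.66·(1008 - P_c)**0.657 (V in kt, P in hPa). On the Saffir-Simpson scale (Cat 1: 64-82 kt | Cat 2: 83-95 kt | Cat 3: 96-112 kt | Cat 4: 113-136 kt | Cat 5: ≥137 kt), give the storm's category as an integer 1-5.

ΔP = 1008 − 929 = 79 hPa.
V ≈ 6.66 × 79^0.657 = 6.66 × 17.65 ≈ 118 kt.
118 kt falls in the Category 4 band.

4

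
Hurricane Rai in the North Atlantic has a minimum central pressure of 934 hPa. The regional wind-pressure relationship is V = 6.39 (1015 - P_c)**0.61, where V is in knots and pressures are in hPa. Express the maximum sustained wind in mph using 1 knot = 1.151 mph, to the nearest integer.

ΔP = 1015 − 934 = 81 hPa.
V ≈ 6.39 × 81^0.61 = 6.39 × 14.594 ≈ 93.256 kt.
93.256 × 1.151 ≈ 107.34 mph → 107 mph.

107 mph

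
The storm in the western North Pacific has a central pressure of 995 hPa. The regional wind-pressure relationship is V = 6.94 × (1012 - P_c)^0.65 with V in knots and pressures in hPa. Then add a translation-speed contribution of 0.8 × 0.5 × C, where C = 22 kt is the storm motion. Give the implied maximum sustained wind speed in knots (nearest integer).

53 kt

ΔP = 1012 − 995 = 17 hPa.
17^0.65 ≈ 6.307.
V ≈ 6.94 × 6.307 ≈ 43.8 kt.
Translation term: 0.8 × 0.5 × 22 = 8.8 kt.
Corrected V ≈ 52.6 kt → 53 kt.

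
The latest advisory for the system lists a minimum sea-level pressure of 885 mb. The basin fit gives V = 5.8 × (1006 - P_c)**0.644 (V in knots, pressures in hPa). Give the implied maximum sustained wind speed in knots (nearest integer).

ΔP = 1006 − 885 = 121 mb.
121^0.644 ≈ 21.944.
V ≈ 5.8 × 21.944 ≈ 127.3 kt.

127 kt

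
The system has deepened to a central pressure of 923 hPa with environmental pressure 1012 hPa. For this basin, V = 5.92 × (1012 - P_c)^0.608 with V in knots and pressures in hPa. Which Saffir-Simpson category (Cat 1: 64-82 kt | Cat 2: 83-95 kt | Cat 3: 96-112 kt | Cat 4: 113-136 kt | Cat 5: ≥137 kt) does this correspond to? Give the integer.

ΔP = 1012 − 923 = 89 hPa.
V ≈ 5.92 × 89^0.608 = 5.92 × 15.32 ≈ 91 kt.
91 kt falls in the Category 2 band.

2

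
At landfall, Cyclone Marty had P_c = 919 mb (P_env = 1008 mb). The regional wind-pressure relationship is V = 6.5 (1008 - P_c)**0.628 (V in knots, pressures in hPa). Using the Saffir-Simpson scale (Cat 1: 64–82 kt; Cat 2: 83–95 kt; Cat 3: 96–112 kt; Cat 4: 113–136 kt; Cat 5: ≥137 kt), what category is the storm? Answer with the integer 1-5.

3

ΔP = 1008 − 919 = 89 mb.
V ≈ 6.5 × 89^0.628 = 6.5 × 16.76 ≈ 109 kt.
109 kt falls in the Category 3 band.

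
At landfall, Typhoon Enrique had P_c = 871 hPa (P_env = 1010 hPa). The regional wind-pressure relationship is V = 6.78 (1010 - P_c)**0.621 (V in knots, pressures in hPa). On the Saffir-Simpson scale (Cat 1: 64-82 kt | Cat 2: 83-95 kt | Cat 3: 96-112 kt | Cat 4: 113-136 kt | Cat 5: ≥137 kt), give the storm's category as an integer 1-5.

ΔP = 1010 − 871 = 139 hPa.
V ≈ 6.78 × 139^0.621 = 6.78 × 21.42 ≈ 145 kt.
145 kt falls in the Category 5 band.

5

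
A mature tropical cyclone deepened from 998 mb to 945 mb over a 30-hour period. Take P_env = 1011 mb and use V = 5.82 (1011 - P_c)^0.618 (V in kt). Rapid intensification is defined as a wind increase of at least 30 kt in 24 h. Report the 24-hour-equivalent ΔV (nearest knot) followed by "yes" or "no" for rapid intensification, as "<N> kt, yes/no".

39 kt, yes

V₁: ΔP = 13, V ≈ 5.82 × 13^0.618 ≈ 28.40 kt.
V₂: ΔP = 66, V ≈ 5.82 × 66^0.618 ≈ 77.52 kt.
ΔV over 30 h = 49.12 kt → 24 h equivalent = 49.12 × 24/30 ≈ 39.30 kt.
39 kt ≥ 30 kt ⇒ rapid intensification.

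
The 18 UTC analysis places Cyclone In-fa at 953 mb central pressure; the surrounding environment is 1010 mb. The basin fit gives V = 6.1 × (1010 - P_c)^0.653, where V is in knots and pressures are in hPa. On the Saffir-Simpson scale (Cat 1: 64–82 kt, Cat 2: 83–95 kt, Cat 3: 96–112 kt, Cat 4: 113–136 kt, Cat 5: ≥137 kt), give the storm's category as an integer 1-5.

ΔP = 1010 − 953 = 57 mb.
V ≈ 6.1 × 57^0.653 = 6.1 × 14.01 ≈ 85 kt.
85 kt falls in the Category 2 band.

2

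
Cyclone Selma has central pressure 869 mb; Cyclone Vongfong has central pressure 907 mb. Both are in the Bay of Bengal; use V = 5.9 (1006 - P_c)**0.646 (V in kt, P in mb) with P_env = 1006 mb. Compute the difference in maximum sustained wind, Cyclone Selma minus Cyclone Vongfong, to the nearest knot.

27 kt

Cyclone Selma: ΔP = 137; V ≈ 5.9 × 137^0.646 ≈ 141.64 kt.
Cyclone Vongfong: ΔP = 99; V ≈ 5.9 × 99^0.646 ≈ 114.82 kt.
Difference ≈ 141.64 − 114.82 = 26.82 → 27 kt.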